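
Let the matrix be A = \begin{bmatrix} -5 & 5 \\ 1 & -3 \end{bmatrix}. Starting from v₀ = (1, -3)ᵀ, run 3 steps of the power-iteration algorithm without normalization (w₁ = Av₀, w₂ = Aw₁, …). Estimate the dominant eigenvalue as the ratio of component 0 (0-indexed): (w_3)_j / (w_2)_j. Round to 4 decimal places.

λ ≈ -6.6667

w1 = Av₀ = (-20, 10)
w2 = Aw1 = (150, -50)
w3 = Aw2 = (-1000, 300)
Ratio at component: -1000 / 150 = -6.6667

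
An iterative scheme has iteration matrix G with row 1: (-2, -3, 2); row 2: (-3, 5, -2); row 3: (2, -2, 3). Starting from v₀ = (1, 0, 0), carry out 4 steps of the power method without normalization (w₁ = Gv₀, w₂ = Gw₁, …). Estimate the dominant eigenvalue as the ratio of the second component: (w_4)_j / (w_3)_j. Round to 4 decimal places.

w1 = Gv₀ = (-2, -3, 2)
w2 = Gw1 = (17, -13, 8)
w3 = Gw2 = (21, -132, 84)
w4 = Gw3 = (522, -891, 558)
Ratio at component: -891 / -132 = 6.7500

6.7500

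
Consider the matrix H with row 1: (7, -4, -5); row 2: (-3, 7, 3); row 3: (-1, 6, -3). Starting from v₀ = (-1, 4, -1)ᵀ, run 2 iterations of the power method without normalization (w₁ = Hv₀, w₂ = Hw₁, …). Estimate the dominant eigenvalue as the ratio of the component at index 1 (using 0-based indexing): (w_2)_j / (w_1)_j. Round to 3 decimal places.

w1 = Hv₀ = (7·(-1) + (-4)·4 + (-5)·(-1); (-3)·(-1) + 7·4 + 3·(-1); (-1)·(-1) + 6·4 + (-3)·(-1)) = (-18, 28, 28)
w2 = Hw1 = (7·(-18) + (-4)·28 + (-5)·28; (-3)·(-18) + 7·28 + 3·28; (-1)·(-18) + 6·28 + (-3)·28) = (-378, 334, 102)
Ratio at component: 334 / 28 = 11.929

λ ≈ 11.929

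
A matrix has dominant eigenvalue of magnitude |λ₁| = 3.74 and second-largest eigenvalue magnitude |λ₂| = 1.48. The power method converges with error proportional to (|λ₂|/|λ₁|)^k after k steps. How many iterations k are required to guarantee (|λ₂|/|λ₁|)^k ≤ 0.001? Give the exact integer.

8

|λ₂/λ₁| = 1.48/3.74 = 0.39572
Need k ≥ ln(0.001) / ln(0.39572) = -6.9078 / -0.9270 ≈ 7.451
Smallest integer k satisfying the bound: 8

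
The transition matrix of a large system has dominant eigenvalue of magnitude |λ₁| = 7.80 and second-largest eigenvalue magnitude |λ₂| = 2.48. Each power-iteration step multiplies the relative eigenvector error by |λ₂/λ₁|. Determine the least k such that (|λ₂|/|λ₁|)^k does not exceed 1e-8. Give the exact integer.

|λ₂/λ₁| = 2.48/7.80 = 0.31795
Need k ≥ ln(1e-8) / ln(0.31795) = -18.4207 / -1.1459 ≈ 16.076
Smallest integer k satisfying the bound: 17

17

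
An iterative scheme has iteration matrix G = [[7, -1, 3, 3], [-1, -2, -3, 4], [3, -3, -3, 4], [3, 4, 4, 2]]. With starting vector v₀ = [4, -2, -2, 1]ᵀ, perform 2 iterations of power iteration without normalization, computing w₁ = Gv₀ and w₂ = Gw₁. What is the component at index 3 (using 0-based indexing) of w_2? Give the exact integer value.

229

w1 = Gv₀ = (7·4 + (-1)·(-2) + 3·(-2) + 3·1; (-1)·4 + (-2)·(-2) + (-3)·(-2) + 4·1; 3·4 + (-3)·(-2) + (-3)·(-2) + 4·1; 3·4 + 4·(-2) + 4·(-2) + 2·1) = (27, 10, 28, -2)
w2 = Gw1 = (7·27 + (-1)·10 + 3·28 + 3·(-2); (-1)·27 + (-2)·10 + (-3)·28 + 4·(-2); 3·27 + (-3)·10 + (-3)·28 + 4·(-2); 3·27 + 4·10 + 4·28 + 2·(-2)) = (257, -139, -41, 229)
The requested component of w2 is 229.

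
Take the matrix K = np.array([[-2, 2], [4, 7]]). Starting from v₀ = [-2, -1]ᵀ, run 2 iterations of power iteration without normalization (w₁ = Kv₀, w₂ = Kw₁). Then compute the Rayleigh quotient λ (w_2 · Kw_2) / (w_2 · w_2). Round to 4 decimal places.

7.8882

w1 = Kv₀ = (2, -15)
w2 = Kw1 = (-34, -97)
Kw2 = (-126, -815)
w2·Kw2 = (-34)·(-126) + (-97)·(-815) = 83339; w2·w2 = (-34)·(-34) + (-97)·(-97) = 10565
λ ≈ 83339/10565 = 7.8882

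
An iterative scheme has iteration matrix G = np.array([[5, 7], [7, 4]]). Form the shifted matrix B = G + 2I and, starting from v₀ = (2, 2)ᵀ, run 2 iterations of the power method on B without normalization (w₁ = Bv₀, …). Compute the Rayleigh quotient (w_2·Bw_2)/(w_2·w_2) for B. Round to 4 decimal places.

13.5178

B = G + 2I has rows (7, 7); (7, 6)
w1 = Bv₀ = (7·2 + 7·2; 7·2 + 6·2) = (28, 26)
w2 = Bw1 = (7·28 + 7·26; 7·28 + 6·26) = (378, 352)
Bw2 = (5110, 4758)
w2·Bw2 = 3606396; w2·w2 = 266788; μ ≈ 3606396/266788 = 13.5178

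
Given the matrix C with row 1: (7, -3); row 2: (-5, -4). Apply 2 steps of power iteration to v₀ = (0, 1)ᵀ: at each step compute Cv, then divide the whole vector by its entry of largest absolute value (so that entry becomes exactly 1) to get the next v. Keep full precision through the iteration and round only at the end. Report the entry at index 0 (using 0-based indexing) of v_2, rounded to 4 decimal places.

-0.2903

Cv0 = (-3.00000, -4.00000); divide by -4.00000 → v1 = (0.75000, 1.00000)
Cv1 = (2.25000, -7.75000); divide by -7.75000 → v2 = (-0.29032, 1.00000)
Requested entry of v2: -9/31 = -0.2903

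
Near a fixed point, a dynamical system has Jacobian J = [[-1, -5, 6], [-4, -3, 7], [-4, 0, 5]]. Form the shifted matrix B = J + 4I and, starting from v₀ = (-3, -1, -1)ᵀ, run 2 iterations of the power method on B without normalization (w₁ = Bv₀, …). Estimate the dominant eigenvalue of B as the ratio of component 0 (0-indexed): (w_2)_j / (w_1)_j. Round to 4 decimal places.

B = J + 4I has rows (3, -5, 6); (-4, 1, 7); (-4, 0, 9)
w1 = Bv₀ = (3·(-3) + (-5)·(-1) + 6·(-1); (-4)·(-3) + 1·(-1) + 7·(-1); (-4)·(-3) + 0·(-1) + 9·(-1)) = (-10, 4, 3)
w2 = Bw1 = (3·(-10) + (-5)·4 + 6·3; (-4)·(-10) + 1·4 + 7·3; (-4)·(-10) + 0·4 + 9·3) = (-32, 65, 67)
Ratio: -32/-10 = 3.2000

μ ≈ 3.2000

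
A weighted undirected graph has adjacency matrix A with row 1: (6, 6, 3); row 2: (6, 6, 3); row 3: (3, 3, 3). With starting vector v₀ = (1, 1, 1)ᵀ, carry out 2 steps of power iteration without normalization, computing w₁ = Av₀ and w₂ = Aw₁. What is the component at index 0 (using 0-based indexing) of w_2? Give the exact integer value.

w1 = Av₀ = (15, 15, 9)
w2 = Aw1 = (207, 207, 117)
The requested component of w2 is 207.

207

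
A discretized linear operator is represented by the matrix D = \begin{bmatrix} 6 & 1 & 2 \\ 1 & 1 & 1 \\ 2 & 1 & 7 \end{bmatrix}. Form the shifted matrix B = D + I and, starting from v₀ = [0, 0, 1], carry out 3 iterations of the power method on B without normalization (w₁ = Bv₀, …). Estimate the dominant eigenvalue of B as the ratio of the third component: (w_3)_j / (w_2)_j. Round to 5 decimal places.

B = D + I has rows (7, 1, 2); (1, 2, 1); (2, 1, 8)
w1 = Bv₀ = (7·0 + 1·0 + 2·1; 1·0 + 2·0 + 1·1; 2·0 + 1·0 + 8·1) = (2, 1, 8)
w2 = Bw1 = (7·2 + 1·1 + 2·8; 1·2 + 2·1 + 1·8; 2·2 + 1·1 + 8·8) = (31, 12, 69)
w3 = Bw2 = (367, 124, 626)
Ratio: 626/69 = 9.07246

μ ≈ 9.07246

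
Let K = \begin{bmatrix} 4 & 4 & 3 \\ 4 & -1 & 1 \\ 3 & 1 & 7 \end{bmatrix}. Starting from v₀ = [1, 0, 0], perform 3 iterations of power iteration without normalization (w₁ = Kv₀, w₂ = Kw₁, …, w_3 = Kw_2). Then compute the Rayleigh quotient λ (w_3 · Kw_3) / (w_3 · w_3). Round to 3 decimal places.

w1 = Kv₀ = (4, 4, 3)
w2 = Kw1 = (41, 15, 37)
w3 = Kw2 = (335, 186, 397)
Kw3 = (3275, 1551, 3970)
w3·Kw3 = 335·3275 + 186·1551 + 397·3970 = 2961701; w3·w3 = 335·335 + 186·186 + 397·397 = 304430
λ ≈ 2961701/304430 = 9.729

9.729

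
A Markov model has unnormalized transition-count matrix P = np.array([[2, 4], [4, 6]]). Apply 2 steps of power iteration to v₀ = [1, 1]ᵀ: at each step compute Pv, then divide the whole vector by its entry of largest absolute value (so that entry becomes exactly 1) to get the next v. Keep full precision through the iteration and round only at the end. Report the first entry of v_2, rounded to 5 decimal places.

Pv0 = (6.000000, 10.000000); divide by 10.000000 → v1 = (0.600000, 1.000000)
Pv1 = (5.200000, 8.400000); divide by 8.400000 → v2 = (0.619048, 1.000000)
Requested entry of v2: 52/84 = 0.61905

0.61905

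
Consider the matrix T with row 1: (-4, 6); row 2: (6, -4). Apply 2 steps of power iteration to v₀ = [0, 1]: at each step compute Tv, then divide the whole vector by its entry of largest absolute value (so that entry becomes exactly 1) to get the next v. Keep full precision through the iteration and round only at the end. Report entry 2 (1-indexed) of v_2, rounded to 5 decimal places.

1.00000

Tv0 = (6.000000, -4.000000); divide by 6.000000 → v1 = (1.000000, -0.666667)
Tv1 = (-8.000000, 8.666667); divide by 8.666667 → v2 = (-0.923077, 1.000000)
Requested entry of v2: 52/52 = 1.00000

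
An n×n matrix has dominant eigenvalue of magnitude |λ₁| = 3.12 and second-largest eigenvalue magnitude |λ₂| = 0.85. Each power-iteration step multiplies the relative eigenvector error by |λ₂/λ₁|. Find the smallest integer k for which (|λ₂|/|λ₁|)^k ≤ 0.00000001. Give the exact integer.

|λ₂/λ₁| = 0.85/3.12 = 0.27244
Need k ≥ ln(0.00000001) / ln(0.27244) = -18.4207 / -1.3004 ≈ 14.166
Smallest integer k satisfying the bound: 15

15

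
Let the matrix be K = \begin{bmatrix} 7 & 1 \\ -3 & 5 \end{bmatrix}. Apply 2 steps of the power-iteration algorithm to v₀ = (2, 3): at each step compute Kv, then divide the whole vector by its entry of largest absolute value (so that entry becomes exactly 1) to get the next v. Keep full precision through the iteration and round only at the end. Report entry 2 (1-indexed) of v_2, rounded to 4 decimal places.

Kv0 = (17.00000, 9.00000); divide by 17.00000 → v1 = (1.00000, 0.52941)
Kv1 = (7.52941, -0.35294); divide by 7.52941 → v2 = (1.00000, -0.04688)
Requested entry of v2: -6/128 = -0.0469

-0.0469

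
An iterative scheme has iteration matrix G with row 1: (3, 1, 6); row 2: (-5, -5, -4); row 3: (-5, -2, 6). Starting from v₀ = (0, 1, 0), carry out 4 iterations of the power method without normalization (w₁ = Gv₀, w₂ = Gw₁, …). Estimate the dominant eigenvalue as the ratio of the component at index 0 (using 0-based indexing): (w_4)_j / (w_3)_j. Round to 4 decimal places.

w1 = Gv₀ = (3·0 + 1·1 + 6·0; (-5)·0 + (-5)·1 + (-4)·0; (-5)·0 + (-2)·1 + 6·0) = (1, -5, -2)
w2 = Gw1 = (3·1 + 1·(-5) + 6·(-2); (-5)·1 + (-5)·(-5) + (-4)·(-2); (-5)·1 + (-2)·(-5) + 6·(-2)) = (-14, 28, -7)
w3 = Gw2 = (-56, -42, -28)
w4 = Gw3 = (-378, 602, 196)
Ratio at component: -378 / -56 = 6.7500

6.7500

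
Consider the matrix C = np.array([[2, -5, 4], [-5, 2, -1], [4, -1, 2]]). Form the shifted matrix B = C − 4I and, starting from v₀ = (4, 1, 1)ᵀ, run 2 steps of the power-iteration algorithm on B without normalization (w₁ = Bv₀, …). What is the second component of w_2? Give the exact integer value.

78

B = C − 4I has rows (-2, -5, 4); (-5, -2, -1); (4, -1, -2)
w1 = Bv₀ = ((-2)·4 + (-5)·1 + 4·1; (-5)·4 + (-2)·1 + (-1)·1; 4·4 + (-1)·1 + (-2)·1) = (-9, -23, 13)
w2 = Bw1 = ((-2)·(-9) + (-5)·(-23) + 4·13; (-5)·(-9) + (-2)·(-23) + (-1)·13; 4·(-9) + (-1)·(-23) + (-2)·13) = (185, 78, -39)
Requested component of w2: 78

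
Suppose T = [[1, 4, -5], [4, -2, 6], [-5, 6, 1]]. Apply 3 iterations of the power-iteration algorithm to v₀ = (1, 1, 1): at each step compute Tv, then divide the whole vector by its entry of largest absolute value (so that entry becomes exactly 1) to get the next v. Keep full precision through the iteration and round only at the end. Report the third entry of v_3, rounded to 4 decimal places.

-0.2121

Tv0 = (0.00000, 8.00000, 2.00000); divide by 8.00000 → v1 = (0.00000, 1.00000, 0.25000)
Tv1 = (2.75000, -0.50000, 6.25000); divide by 6.25000 → v2 = (0.44000, -0.08000, 1.00000)
Tv2 = (-4.88000, 7.92000, -1.68000); divide by 7.92000 → v3 = (-0.61616, 1.00000, -0.21212)
Requested entry of v3: -84/396 = -0.2121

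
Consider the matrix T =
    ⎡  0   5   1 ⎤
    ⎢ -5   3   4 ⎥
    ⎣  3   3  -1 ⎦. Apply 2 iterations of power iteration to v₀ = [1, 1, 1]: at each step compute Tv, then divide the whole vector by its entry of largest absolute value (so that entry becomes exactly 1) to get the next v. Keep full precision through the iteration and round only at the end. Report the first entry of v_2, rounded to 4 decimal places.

0.7895

Tv0 = (6.00000, 2.00000, 5.00000); divide by 6.00000 → v1 = (1.00000, 0.33333, 0.83333)
Tv1 = (2.50000, -0.66667, 3.16667); divide by 3.16667 → v2 = (0.78947, -0.21053, 1.00000)
Requested entry of v2: 15/19 = 0.7895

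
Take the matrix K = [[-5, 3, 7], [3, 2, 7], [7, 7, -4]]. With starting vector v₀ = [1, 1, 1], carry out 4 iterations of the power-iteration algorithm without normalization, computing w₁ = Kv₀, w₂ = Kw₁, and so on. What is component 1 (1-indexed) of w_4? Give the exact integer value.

w1 = Kv₀ = (5, 12, 10)
w2 = Kw1 = (81, 109, 79)
w3 = Kw2 = (475, 1014, 1014)
w4 = Kw3 = (7765, 10551, 6367)
The requested component of w4 is 7765.

7765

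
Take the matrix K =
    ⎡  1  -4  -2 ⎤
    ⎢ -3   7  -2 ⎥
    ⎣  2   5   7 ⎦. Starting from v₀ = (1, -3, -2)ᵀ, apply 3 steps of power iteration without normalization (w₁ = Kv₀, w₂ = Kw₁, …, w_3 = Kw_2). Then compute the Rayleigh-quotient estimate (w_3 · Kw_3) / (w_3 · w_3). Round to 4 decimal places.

7.6781

w1 = Kv₀ = (17, -20, -27)
w2 = Kw1 = (151, -137, -255)
w3 = Kw2 = (1209, -902, -2168)
Kw3 = (9153, -5605, -17268)
w3·Kw3 = 1209·9153 + (-902)·(-5605) + (-2168)·(-17268) = 53558711; w3·w3 = 1209·1209 + (-902)·(-902) + (-2168)·(-2168) = 6975509
λ ≈ 53558711/6975509 = 7.6781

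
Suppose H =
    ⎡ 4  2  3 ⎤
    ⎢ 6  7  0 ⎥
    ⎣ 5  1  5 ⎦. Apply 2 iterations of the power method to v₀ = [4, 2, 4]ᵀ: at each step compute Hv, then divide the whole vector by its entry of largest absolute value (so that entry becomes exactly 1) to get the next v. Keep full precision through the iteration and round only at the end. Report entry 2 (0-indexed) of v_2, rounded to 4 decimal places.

0.8908

Hv0 = (32.00000, 38.00000, 42.00000); divide by 42.00000 → v1 = (0.76190, 0.90476, 1.00000)
Hv1 = (7.85714, 10.90476, 9.71429); divide by 10.90476 → v2 = (0.72052, 1.00000, 0.89083)
Requested entry of v2: 408/458 = 0.8908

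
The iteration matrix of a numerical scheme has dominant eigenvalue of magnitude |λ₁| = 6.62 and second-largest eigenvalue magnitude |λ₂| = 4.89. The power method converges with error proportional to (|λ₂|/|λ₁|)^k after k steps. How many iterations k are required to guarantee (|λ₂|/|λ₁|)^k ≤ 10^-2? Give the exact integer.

16

|λ₂/λ₁| = 4.89/6.62 = 0.73867
Need k ≥ ln(10^-2) / ln(0.73867) = -4.6052 / -0.3029 ≈ 15.203
Smallest integer k satisfying the bound: 16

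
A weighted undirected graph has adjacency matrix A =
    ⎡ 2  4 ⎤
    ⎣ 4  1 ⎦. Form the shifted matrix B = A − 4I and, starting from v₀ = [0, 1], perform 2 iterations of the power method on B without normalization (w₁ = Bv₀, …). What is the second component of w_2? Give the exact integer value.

25

B = A − 4I has rows (-2, 4); (4, -3)
w1 = Bv₀ = ((-2)·0 + 4·1; 4·0 + (-3)·1) = (4, -3)
w2 = Bw1 = ((-2)·4 + 4·(-3); 4·4 + (-3)·(-3)) = (-20, 25)
Requested component of w2: 25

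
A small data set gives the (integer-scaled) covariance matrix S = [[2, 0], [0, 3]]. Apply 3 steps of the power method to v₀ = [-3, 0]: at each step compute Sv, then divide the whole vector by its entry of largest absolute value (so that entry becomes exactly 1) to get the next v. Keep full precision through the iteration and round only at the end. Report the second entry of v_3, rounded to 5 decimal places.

Sv0 = (-6.000000, 0.000000); divide by -6.000000 → v1 = (1.000000, 0.000000)
Sv1 = (2.000000, 0.000000); divide by 2.000000 → v2 = (1.000000, 0.000000)
Sv2 = (2.000000, 0.000000); divide by 2.000000 → v3 = (1.000000, 0.000000)
Requested entry of v3: 0/-24 = 0.00000

0.00000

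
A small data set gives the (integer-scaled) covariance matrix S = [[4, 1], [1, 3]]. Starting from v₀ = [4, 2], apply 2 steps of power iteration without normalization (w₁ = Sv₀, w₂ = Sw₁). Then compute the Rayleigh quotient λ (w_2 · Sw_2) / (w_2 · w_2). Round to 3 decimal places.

w1 = Sv₀ = (4·4 + 1·2; 1·4 + 3·2) = (18, 10)
w2 = Sw1 = (4·18 + 1·10; 1·18 + 3·10) = (82, 48)
Sw2 = (376, 226)
w2·Sw2 = 82·376 + 48·226 = 41680; w2·w2 = 82·82 + 48·48 = 9028
λ ≈ 41680/9028 = 4.617

4.617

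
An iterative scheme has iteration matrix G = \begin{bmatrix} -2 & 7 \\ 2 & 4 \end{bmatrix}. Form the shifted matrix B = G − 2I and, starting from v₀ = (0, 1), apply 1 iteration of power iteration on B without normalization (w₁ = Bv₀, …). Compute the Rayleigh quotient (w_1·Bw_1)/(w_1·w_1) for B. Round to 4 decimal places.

B = G − 2I has rows (-4, 7); (2, 2)
w1 = Bv₀ = ((-4)·0 + 7·1; 2·0 + 2·1) = (7, 2)
Bw1 = (-14, 18)
w1·Bw1 = -62; w1·w1 = 53; μ ≈ -62/53 = -1.1698

μ ≈ -1.1698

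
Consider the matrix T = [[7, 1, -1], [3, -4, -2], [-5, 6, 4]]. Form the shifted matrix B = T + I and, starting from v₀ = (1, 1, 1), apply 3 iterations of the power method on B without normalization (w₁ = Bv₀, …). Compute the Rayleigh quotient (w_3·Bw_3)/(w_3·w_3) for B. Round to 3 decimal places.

B = T + I has rows (8, 1, -1); (3, -3, -2); (-5, 6, 5)
w1 = Bv₀ = (8·1 + 1·1 + (-1)·1; 3·1 + (-3)·1 + (-2)·1; (-5)·1 + 6·1 + 5·1) = (8, -2, 6)
w2 = Bw1 = (8·8 + 1·(-2) + (-1)·6; 3·8 + (-3)·(-2) + (-2)·6; (-5)·8 + 6·(-2) + 5·6) = (56, 18, -22)
w3 = Bw2 = (488, 158, -282)
Bw3 = (4344, 1554, -2902)
w3·Bw3 = 3183768; w3·w3 = 342632; μ ≈ 3183768/342632 = 9.292

μ ≈ 9.292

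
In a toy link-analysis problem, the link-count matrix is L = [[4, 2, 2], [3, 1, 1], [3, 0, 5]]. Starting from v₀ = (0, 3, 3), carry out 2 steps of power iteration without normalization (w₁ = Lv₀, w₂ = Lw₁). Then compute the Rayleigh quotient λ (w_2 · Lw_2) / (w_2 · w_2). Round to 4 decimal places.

w1 = Lv₀ = (12, 6, 15)
w2 = Lw1 = (90, 57, 111)
Lw2 = (696, 438, 825)
w2·Lw2 = 90·696 + 57·438 + 111·825 = 179181; w2·w2 = 90·90 + 57·57 + 111·111 = 23670
λ ≈ 179181/23670 = 7.5700

λ ≈ 7.5700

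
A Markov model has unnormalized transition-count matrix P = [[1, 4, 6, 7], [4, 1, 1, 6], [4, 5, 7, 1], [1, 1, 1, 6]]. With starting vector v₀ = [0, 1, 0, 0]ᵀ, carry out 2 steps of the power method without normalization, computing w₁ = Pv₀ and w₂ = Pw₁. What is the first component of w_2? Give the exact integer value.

w1 = Pv₀ = (1·0 + 4·1 + 6·0 + 7·0; 4·0 + 1·1 + 1·0 + 6·0; 4·0 + 5·1 + 7·0 + 1·0; 1·0 + 1·1 + 1·0 + 6·0) = (4, 1, 5, 1)
w2 = Pw1 = (1·4 + 4·1 + 6·5 + 7·1; 4·4 + 1·1 + 1·5 + 6·1; 4·4 + 5·1 + 7·5 + 1·1; 1·4 + 1·1 + 1·5 + 6·1) = (45, 28, 57, 16)
The requested component of w2 is 45.

45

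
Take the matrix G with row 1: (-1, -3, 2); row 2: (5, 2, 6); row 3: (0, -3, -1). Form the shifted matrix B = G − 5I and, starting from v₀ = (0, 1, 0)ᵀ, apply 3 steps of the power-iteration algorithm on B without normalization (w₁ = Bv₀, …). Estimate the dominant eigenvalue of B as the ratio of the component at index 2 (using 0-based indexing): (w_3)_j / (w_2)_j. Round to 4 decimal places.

B = G − 5I has rows (-6, -3, 2); (5, -3, 6); (0, -3, -6)
w1 = Bv₀ = ((-6)·0 + (-3)·1 + 2·0; 5·0 + (-3)·1 + 6·0; 0·0 + (-3)·1 + (-6)·0) = (-3, -3, -3)
w2 = Bw1 = ((-6)·(-3) + (-3)·(-3) + 2·(-3); 5·(-3) + (-3)·(-3) + 6·(-3); 0·(-3) + (-3)·(-3) + (-6)·(-3)) = (21, -24, 27)
w3 = Bw2 = (0, 339, -90)
Ratio: -90/27 = -3.3333

-3.3333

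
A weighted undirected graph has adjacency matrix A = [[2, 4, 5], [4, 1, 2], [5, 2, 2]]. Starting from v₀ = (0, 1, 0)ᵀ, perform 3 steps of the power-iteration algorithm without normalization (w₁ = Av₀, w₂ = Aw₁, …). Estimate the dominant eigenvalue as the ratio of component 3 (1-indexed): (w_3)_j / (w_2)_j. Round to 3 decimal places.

7.846

w1 = Av₀ = (4, 1, 2)
w2 = Aw1 = (22, 21, 26)
w3 = Aw2 = (258, 161, 204)
Ratio at component: 204 / 26 = 7.846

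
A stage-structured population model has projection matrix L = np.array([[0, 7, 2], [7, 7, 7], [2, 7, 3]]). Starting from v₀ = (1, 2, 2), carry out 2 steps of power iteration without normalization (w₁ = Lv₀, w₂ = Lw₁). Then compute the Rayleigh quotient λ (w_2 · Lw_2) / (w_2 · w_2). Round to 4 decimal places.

w1 = Lv₀ = (18, 35, 22)
w2 = Lw1 = (289, 525, 347)
Lw2 = (4369, 8127, 5294)
w2·Lw2 = 289·4369 + 525·8127 + 347·5294 = 7366334; w2·w2 = 289·289 + 525·525 + 347·347 = 479555
λ ≈ 7366334/479555 = 15.3608

λ ≈ 15.3608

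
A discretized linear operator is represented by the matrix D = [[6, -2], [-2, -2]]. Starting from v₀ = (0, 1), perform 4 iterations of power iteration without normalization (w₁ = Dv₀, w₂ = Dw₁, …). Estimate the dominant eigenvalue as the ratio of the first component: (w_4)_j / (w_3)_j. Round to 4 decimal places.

w1 = Dv₀ = (6·0 + (-2)·1; (-2)·0 + (-2)·1) = (-2, -2)
w2 = Dw1 = (6·(-2) + (-2)·(-2); (-2)·(-2) + (-2)·(-2)) = (-8, 8)
w3 = Dw2 = (-64, 0)
w4 = Dw3 = (-384, 128)
Ratio at component: -384 / -64 = 6.0000

λ ≈ 6.0000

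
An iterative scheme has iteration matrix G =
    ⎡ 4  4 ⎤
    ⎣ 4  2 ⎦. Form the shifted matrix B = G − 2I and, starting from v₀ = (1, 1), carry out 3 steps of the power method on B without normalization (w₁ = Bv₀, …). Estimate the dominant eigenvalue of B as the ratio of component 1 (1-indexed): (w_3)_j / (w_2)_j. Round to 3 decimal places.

5.429

B = G − 2I has rows (2, 4); (4, 0)
w1 = Bv₀ = (2·1 + 4·1; 4·1 + 0·1) = (6, 4)
w2 = Bw1 = (2·6 + 4·4; 4·6 + 0·4) = (28, 24)
w3 = Bw2 = (152, 112)
Ratio: 152/28 = 5.429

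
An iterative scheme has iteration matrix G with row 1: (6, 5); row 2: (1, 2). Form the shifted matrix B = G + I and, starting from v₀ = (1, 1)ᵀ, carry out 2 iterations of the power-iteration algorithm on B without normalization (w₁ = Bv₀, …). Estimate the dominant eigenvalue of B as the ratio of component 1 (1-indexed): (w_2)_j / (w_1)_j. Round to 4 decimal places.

B = G + I has rows (7, 5); (1, 3)
w1 = Bv₀ = (7·1 + 5·1; 1·1 + 3·1) = (12, 4)
w2 = Bw1 = (7·12 + 5·4; 1·12 + 3·4) = (104, 24)
Ratio: 104/12 = 8.6667

μ ≈ 8.6667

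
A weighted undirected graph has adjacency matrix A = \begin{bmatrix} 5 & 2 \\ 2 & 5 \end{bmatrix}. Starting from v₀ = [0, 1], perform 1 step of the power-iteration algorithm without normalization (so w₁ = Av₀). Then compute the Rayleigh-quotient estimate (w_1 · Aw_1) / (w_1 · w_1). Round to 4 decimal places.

w1 = Av₀ = (5·0 + 2·1; 2·0 + 5·1) = (2, 5)
Aw1 = (20, 29)
w1·Aw1 = 2·20 + 5·29 = 185; w1·w1 = 2·2 + 5·5 = 29
λ ≈ 185/29 = 6.3793

λ ≈ 6.3793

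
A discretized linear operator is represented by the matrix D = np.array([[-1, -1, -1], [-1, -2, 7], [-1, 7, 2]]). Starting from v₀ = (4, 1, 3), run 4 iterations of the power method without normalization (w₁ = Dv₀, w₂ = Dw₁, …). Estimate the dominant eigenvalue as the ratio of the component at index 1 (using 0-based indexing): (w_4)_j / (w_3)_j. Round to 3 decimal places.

w1 = Dv₀ = (-8, 15, 9)
w2 = Dw1 = (-16, 41, 131)
w3 = Dw2 = (-156, 851, 565)
w4 = Dw3 = (-1260, 2409, 7243)
Ratio at component: 2409 / 851 = 2.831

2.831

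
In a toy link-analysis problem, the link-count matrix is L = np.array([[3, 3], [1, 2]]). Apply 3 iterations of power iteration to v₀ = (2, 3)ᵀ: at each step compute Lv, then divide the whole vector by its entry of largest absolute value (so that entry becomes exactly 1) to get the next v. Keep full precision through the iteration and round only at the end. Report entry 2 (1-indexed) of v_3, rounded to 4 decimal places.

Lv0 = (15.00000, 8.00000); divide by 15.00000 → v1 = (1.00000, 0.53333)
Lv1 = (4.60000, 2.06667); divide by 4.60000 → v2 = (1.00000, 0.44928)
Lv2 = (4.34783, 1.89855); divide by 4.34783 → v3 = (1.00000, 0.43667)
Requested entry of v3: 131/300 = 0.4367

0.4367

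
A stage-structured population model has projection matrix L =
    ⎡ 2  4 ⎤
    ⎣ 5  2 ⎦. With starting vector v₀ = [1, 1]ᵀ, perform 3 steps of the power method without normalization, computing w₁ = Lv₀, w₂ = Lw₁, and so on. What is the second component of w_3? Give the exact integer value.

288

w1 = Lv₀ = (6, 7)
w2 = Lw1 = (40, 44)
w3 = Lw2 = (256, 288)
The requested component of w3 is 288.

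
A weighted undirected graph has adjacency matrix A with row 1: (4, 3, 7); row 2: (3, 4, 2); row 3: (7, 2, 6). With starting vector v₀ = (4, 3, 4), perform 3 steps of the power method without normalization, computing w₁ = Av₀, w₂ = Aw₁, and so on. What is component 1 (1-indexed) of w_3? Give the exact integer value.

w1 = Av₀ = (53, 32, 58)
w2 = Aw1 = (714, 403, 783)
w3 = Aw2 = (9546, 5320, 10502)
The requested component of w3 is 9546.

9546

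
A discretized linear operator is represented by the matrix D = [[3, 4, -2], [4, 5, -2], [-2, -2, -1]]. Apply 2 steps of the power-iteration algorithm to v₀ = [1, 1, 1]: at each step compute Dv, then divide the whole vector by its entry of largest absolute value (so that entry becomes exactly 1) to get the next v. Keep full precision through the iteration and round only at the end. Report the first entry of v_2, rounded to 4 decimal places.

0.8154

Dv0 = (5.00000, 7.00000, -5.00000); divide by 7.00000 → v1 = (0.71429, 1.00000, -0.71429)
Dv1 = (7.57143, 9.28571, -2.71429); divide by 9.28571 → v2 = (0.81538, 1.00000, -0.29231)
Requested entry of v2: 53/65 = 0.8154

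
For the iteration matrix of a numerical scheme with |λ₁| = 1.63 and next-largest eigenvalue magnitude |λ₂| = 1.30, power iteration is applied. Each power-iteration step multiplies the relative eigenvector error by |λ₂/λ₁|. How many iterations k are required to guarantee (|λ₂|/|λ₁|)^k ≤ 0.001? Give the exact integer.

31

|λ₂/λ₁| = 1.30/1.63 = 0.79755
Need k ≥ ln(0.001) / ln(0.79755) = -6.9078 / -0.2262 ≈ 30.536
Smallest integer k satisfying the bound: 31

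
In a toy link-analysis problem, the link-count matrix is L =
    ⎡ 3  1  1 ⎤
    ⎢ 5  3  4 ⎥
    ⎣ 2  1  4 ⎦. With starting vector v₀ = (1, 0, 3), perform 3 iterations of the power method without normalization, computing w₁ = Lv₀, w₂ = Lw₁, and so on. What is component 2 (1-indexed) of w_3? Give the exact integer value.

996

w1 = Lv₀ = (3·1 + 1·0 + 1·3; 5·1 + 3·0 + 4·3; 2·1 + 1·0 + 4·3) = (6, 17, 14)
w2 = Lw1 = (3·6 + 1·17 + 1·14; 5·6 + 3·17 + 4·14; 2·6 + 1·17 + 4·14) = (49, 137, 85)
w3 = Lw2 = (369, 996, 575)
The requested component of w3 is 996.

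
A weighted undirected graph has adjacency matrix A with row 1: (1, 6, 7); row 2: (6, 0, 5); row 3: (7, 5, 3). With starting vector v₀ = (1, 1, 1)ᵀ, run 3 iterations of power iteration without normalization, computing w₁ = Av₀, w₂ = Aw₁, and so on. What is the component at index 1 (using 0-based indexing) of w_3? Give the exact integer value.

w1 = Av₀ = (14, 11, 15)
w2 = Aw1 = (185, 159, 198)
w3 = Aw2 = (2525, 2100, 2684)
The requested component of w3 is 2100.

2100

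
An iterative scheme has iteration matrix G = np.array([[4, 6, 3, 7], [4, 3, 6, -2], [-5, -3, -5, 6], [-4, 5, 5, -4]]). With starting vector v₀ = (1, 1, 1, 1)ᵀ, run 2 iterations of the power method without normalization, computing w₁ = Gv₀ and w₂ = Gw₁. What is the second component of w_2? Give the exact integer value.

w1 = Gv₀ = (4·1 + 6·1 + 3·1 + 7·1; 4·1 + 3·1 + 6·1 + (-2)·1; (-5)·1 + (-3)·1 + (-5)·1 + 6·1; (-4)·1 + 5·1 + 5·1 + (-4)·1) = (20, 11, -7, 2)
w2 = Gw1 = (4·20 + 6·11 + 3·(-7) + 7·2; 4·20 + 3·11 + 6·(-7) + (-2)·2; (-5)·20 + (-3)·11 + (-5)·(-7) + 6·2; (-4)·20 + 5·11 + 5·(-7) + (-4)·2) = (139, 67, -86, -68)
The requested component of w2 is 67.

67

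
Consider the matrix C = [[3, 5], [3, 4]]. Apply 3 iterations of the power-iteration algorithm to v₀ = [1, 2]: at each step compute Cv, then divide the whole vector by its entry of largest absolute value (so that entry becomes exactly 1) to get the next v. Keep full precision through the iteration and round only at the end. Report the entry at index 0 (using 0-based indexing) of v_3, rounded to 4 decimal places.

Cv0 = (13.00000, 11.00000); divide by 13.00000 → v1 = (1.00000, 0.84615)
Cv1 = (7.23077, 6.38462); divide by 7.23077 → v2 = (1.00000, 0.88298)
Cv2 = (7.41489, 6.53191); divide by 7.41489 → v3 = (1.00000, 0.88092)
Requested entry of v3: 697/697 = 1.0000

1.0000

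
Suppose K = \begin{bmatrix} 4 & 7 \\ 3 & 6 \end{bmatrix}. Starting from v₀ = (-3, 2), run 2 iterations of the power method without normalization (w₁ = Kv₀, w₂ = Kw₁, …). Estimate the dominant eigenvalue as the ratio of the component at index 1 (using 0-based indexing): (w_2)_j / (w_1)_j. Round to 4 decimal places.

w1 = Kv₀ = (4·(-3) + 7·2; 3·(-3) + 6·2) = (2, 3)
w2 = Kw1 = (4·2 + 7·3; 3·2 + 6·3) = (29, 24)
Ratio at component: 24 / 3 = 8.0000

8.0000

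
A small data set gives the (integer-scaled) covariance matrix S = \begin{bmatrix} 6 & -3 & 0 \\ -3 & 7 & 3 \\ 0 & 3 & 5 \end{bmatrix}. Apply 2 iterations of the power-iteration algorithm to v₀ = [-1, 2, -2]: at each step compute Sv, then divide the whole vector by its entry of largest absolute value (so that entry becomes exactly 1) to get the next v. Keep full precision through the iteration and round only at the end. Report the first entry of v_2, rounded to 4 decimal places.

Sv0 = (-12.00000, 11.00000, -4.00000); divide by -12.00000 → v1 = (1.00000, -0.91667, 0.33333)
Sv1 = (8.75000, -8.41667, -1.08333); divide by 8.75000 → v2 = (1.00000, -0.96190, -0.12381)
Requested entry of v2: -105/-105 = 1.0000

1.0000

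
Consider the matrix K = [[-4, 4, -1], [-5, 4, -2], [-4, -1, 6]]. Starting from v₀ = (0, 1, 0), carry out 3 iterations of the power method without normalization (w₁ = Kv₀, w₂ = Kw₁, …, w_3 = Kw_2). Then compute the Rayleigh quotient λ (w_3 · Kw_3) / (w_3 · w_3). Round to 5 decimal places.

w1 = Kv₀ = ((-4)·0 + 4·1 + (-1)·0; (-5)·0 + 4·1 + (-2)·0; (-4)·0 + (-1)·1 + 6·0) = (4, 4, -1)
w2 = Kw1 = ((-4)·4 + 4·4 + (-1)·(-1); (-5)·4 + 4·4 + (-2)·(-1); (-4)·4 + (-1)·4 + 6·(-1)) = (1, -2, -26)
w3 = Kw2 = (14, 39, -158)
Kw3 = (258, 402, -1043)
w3·Kw3 = 14·258 + 39·402 + (-158)·(-1043) = 184084; w3·w3 = 14·14 + 39·39 + (-158)·(-158) = 26681
λ ≈ 184084/26681 = 6.89944

λ ≈ 6.89944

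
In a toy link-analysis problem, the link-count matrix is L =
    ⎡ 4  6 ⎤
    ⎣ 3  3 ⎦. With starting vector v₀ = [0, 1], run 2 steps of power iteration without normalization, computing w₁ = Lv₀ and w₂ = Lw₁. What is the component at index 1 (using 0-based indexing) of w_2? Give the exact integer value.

27

w1 = Lv₀ = (4·0 + 6·1; 3·0 + 3·1) = (6, 3)
w2 = Lw1 = (4·6 + 6·3; 3·6 + 3·3) = (42, 27)
The requested component of w2 is 27.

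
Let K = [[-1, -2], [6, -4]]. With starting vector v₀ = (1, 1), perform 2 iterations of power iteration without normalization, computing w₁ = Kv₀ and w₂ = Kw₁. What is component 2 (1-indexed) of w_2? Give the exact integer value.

-26

w1 = Kv₀ = (-3, 2)
w2 = Kw1 = (-1, -26)
The requested component of w2 is -26.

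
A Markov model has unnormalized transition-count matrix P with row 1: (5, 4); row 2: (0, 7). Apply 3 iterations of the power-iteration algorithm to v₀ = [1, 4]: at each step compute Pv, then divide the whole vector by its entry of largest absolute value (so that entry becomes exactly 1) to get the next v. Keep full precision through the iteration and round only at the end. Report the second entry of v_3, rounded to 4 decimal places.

0.7341

Pv0 = (21.00000, 28.00000); divide by 28.00000 → v1 = (0.75000, 1.00000)
Pv1 = (7.75000, 7.00000); divide by 7.75000 → v2 = (1.00000, 0.90323)
Pv2 = (8.61290, 6.32258); divide by 8.61290 → v3 = (1.00000, 0.73408)
Requested entry of v3: 1372/1869 = 0.7341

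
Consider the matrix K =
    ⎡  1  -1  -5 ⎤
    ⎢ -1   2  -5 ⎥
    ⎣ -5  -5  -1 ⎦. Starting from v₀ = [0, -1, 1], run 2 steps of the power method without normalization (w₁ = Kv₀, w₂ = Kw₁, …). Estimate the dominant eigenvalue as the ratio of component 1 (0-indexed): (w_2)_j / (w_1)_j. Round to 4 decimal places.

λ ≈ 4.2857

w1 = Kv₀ = (-4, -7, 4)
w2 = Kw1 = (-17, -30, 51)
Ratio at component: -30 / -7 = 4.2857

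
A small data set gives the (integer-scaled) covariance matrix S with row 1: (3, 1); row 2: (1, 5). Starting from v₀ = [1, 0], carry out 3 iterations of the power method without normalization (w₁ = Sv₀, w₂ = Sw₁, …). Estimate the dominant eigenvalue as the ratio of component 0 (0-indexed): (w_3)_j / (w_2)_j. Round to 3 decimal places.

w1 = Sv₀ = (3·1 + 1·0; 1·1 + 5·0) = (3, 1)
w2 = Sw1 = (3·3 + 1·1; 1·3 + 5·1) = (10, 8)
w3 = Sw2 = (38, 50)
Ratio at component: 38 / 10 = 3.800

λ ≈ 3.800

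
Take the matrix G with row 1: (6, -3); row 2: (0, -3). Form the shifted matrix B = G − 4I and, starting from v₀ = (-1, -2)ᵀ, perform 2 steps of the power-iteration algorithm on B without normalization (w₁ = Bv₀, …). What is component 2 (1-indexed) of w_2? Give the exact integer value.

-98

B = G − 4I has rows (2, -3); (0, -7)
w1 = Bv₀ = (4, 14)
w2 = Bw1 = (-34, -98)
Requested component of w2: -98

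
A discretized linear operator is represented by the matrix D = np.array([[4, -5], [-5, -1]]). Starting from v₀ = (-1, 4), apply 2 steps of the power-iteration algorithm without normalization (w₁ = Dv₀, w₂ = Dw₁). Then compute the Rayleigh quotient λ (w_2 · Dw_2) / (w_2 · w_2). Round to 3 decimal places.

6.027

w1 = Dv₀ = (-24, 1)
w2 = Dw1 = (-101, 119)
Dw2 = (-999, 386)
w2·Dw2 = (-101)·(-999) + 119·386 = 146833; w2·w2 = (-101)·(-101) + 119·119 = 24362
λ ≈ 146833/24362 = 6.027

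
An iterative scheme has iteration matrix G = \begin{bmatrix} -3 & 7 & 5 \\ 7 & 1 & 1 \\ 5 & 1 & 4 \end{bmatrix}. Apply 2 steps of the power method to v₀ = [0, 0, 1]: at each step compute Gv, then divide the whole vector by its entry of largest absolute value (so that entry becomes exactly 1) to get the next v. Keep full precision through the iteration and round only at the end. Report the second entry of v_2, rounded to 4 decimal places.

Gv0 = (5.00000, 1.00000, 4.00000); divide by 5.00000 → v1 = (1.00000, 0.20000, 0.80000)
Gv1 = (2.40000, 8.00000, 8.40000); divide by 8.40000 → v2 = (0.28571, 0.95238, 1.00000)
Requested entry of v2: 40/42 = 0.9524

0.9524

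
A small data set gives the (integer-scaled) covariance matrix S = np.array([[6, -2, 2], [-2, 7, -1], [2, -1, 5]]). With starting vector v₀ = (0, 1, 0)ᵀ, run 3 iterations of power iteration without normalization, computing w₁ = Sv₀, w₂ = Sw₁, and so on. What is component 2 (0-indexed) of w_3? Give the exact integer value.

w1 = Sv₀ = (-2, 7, -1)
w2 = Sw1 = (-28, 54, -16)
w3 = Sw2 = (-308, 450, -190)
The requested component of w3 is -190.

-190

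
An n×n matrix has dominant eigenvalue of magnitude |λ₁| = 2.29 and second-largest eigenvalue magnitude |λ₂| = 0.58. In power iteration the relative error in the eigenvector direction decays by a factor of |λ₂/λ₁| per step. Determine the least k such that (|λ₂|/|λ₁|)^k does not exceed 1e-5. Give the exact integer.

|λ₂/λ₁| = 0.58/2.29 = 0.25328
Need k ≥ ln(1e-5) / ln(0.25328) = -11.5129 / -1.3733 ≈ 8.384
Smallest integer k satisfying the bound: 9

9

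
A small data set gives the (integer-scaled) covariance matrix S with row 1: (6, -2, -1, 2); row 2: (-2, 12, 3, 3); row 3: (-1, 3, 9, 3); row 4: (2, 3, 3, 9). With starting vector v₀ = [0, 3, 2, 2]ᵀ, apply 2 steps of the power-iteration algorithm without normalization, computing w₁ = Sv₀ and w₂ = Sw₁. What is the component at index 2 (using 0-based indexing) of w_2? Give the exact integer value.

544

w1 = Sv₀ = (6·0 + (-2)·3 + (-1)·2 + 2·2; (-2)·0 + 12·3 + 3·2 + 3·2; (-1)·0 + 3·3 + 9·2 + 3·2; 2·0 + 3·3 + 3·2 + 9·2) = (-4, 48, 33, 33)
w2 = Sw1 = (6·(-4) + (-2)·48 + (-1)·33 + 2·33; (-2)·(-4) + 12·48 + 3·33 + 3·33; (-1)·(-4) + 3·48 + 9·33 + 3·33; 2·(-4) + 3·48 + 3·33 + 9·33) = (-87, 782, 544, 532)
The requested component of w2 is 544.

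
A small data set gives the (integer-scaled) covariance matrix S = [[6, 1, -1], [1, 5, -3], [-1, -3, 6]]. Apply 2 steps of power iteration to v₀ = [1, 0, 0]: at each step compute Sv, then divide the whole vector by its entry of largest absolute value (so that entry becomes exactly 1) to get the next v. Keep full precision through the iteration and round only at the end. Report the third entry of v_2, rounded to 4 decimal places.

-0.3947

Sv0 = (6.00000, 1.00000, -1.00000); divide by 6.00000 → v1 = (1.00000, 0.16667, -0.16667)
Sv1 = (6.33333, 2.33333, -2.50000); divide by 6.33333 → v2 = (1.00000, 0.36842, -0.39474)
Requested entry of v2: -15/38 = -0.3947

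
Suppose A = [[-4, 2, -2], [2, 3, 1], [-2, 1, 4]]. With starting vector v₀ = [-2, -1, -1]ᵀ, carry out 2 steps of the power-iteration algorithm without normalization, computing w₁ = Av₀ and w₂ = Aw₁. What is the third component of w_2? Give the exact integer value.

-28

w1 = Av₀ = ((-4)·(-2) + 2·(-1) + (-2)·(-1); 2·(-2) + 3·(-1) + 1·(-1); (-2)·(-2) + 1·(-1) + 4·(-1)) = (8, -8, -1)
w2 = Aw1 = ((-4)·8 + 2·(-8) + (-2)·(-1); 2·8 + 3·(-8) + 1·(-1); (-2)·8 + 1·(-8) + 4·(-1)) = (-46, -9, -28)
The requested component of w2 is -28.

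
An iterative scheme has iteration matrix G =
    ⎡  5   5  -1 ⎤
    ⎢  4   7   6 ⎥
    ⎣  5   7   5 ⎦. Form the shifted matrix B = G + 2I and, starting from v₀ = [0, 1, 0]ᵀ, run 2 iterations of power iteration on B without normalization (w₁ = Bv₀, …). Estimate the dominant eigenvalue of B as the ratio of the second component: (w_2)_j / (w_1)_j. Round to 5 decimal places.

B = G + 2I has rows (7, 5, -1); (4, 9, 6); (5, 7, 7)
w1 = Bv₀ = (7·0 + 5·1 + (-1)·0; 4·0 + 9·1 + 6·0; 5·0 + 7·1 + 7·0) = (5, 9, 7)
w2 = Bw1 = (7·5 + 5·9 + (-1)·7; 4·5 + 9·9 + 6·7; 5·5 + 7·9 + 7·7) = (73, 143, 137)
Ratio: 143/9 = 15.88889

μ ≈ 15.88889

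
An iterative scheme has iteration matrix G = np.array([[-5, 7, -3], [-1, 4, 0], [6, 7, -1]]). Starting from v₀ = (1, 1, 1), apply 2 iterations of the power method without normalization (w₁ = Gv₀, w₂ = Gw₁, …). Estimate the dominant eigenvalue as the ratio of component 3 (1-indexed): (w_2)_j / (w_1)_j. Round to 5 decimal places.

w1 = Gv₀ = ((-5)·1 + 7·1 + (-3)·1; (-1)·1 + 4·1 + 0·1; 6·1 + 7·1 + (-1)·1) = (-1, 3, 12)
w2 = Gw1 = ((-5)·(-1) + 7·3 + (-3)·12; (-1)·(-1) + 4·3 + 0·12; 6·(-1) + 7·3 + (-1)·12) = (-10, 13, 3)
Ratio at component: 3 / 12 = 0.25000

0.25000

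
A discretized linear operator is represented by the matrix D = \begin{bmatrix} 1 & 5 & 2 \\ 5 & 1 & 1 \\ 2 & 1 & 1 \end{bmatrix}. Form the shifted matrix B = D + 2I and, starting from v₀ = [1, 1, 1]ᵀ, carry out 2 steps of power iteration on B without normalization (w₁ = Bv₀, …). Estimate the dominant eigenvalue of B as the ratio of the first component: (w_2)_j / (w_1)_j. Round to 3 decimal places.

μ ≈ 8.700

B = D + 2I has rows (3, 5, 2); (5, 3, 1); (2, 1, 3)
w1 = Bv₀ = (3·1 + 5·1 + 2·1; 5·1 + 3·1 + 1·1; 2·1 + 1·1 + 3·1) = (10, 9, 6)
w2 = Bw1 = (3·10 + 5·9 + 2·6; 5·10 + 3·9 + 1·6; 2·10 + 1·9 + 3·6) = (87, 83, 47)
Ratio: 87/10 = 8.700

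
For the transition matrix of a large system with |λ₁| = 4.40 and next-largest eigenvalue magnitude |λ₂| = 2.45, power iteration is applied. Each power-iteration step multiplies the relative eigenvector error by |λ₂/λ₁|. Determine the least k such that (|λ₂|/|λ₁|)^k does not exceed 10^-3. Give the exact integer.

12

|λ₂/λ₁| = 2.45/4.40 = 0.55682
Need k ≥ ln(10^-3) / ln(0.55682) = -6.9078 / -0.5855 ≈ 11.798
Smallest integer k satisfying the bound: 12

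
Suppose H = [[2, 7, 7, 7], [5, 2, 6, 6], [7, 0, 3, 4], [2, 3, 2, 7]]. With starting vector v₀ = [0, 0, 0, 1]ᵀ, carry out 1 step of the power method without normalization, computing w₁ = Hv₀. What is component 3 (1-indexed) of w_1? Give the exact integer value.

4

w1 = Hv₀ = (7, 6, 4, 7)
The requested component of w1 is 4.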